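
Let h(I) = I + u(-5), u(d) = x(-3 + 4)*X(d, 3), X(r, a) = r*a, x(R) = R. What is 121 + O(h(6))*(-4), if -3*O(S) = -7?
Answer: 335/3 ≈ 111.67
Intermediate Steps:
X(r, a) = a*r
u(d) = 3*d (u(d) = (-3 + 4)*(3*d) = 1*(3*d) = 3*d)
h(I) = -15 + I (h(I) = I + 3*(-5) = I - 15 = -15 + I)
O(S) = 7/3 (O(S) = -⅓*(-7) = 7/3)
121 + O(h(6))*(-4) = 121 + (7/3)*(-4) = 121 - 28/3 = 335/3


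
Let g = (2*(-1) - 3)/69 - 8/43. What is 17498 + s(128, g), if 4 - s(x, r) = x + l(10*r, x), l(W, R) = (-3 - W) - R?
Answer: 51929665/2967 ≈ 17502.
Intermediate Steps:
l(W, R) = -3 - R - W
g = -767/2967 (g = (-2 - 3)*(1/69) - 8*1/43 = -5*1/69 - 8/43 = -5/69 - 8/43 = -767/2967 ≈ -0.25851)
s(x, r) = 7 + 10*r (s(x, r) = 4 - (x + (-3 - x - 10*r)) = 4 - (-3 - 10*r) = 4 + (3 + 10*r) = 7 + 10*r)
17498 + s(128, g) = 17498 + (7 + 10*(-767/2967)) = 17498 + (7 - 7670/2967) = 17498 + 13099/2967 = 51929665/2967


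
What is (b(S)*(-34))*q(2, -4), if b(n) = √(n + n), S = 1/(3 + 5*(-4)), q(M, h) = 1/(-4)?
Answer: I*√34/2 ≈ 2.9155*I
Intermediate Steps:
q(M, h) = -¼
S = -1/17 (S = 1/(3 - 20) = 1/(-17) = -1/17 ≈ -0.058824)
b(n) = √2*√n (b(n) = √(2*n) = √2*√n)
(b(S)*(-34))*q(2, -4) = ((√2*√(-1/17))*(-34))*(-¼) = ((√2*(I*√17/17))*(-34))*(-¼) = ((I*√34/17)*(-34))*(-¼) = -2*I*√34*(-¼) = I*√34/2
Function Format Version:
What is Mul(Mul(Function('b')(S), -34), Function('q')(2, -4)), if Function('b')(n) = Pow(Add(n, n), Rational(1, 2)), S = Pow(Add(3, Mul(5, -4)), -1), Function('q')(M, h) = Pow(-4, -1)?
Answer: Mul(Rational(1, 2), I, Pow(34, Rational(1, 2))) ≈ Mul(2.9155, I)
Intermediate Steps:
Function('q')(M, h) = Rational(-1, 4)
S = Rational(-1, 17) (S = Pow(Add(3, -20), -1) = Pow(-17, -1) = Rational(-1, 17) ≈ -0.058824)
Function('b')(n) = Mul(Pow(2, Rational(1, 2)), Pow(n, Rational(1, 2))) (Function('b')(n) = Pow(Mul(2, n), Rational(1, 2)) = Mul(Pow(2, Rational(1, 2)), Pow(n, Rational(1, 2))))
Mul(Mul(Function('b')(S), -34), Function('q')(2, -4)) = Mul(Mul(Mul(Pow(2, Rational(1, 2)), Pow(Rational(-1, 17), Rational(1, 2))), -34), Rational(-1, 4)) = Mul(Mul(Mul(Pow(2, Rational(1, 2)), Mul(Rational(1, 17), I, Pow(17, Rational(1, 2)))), -34), Rational(-1, 4)) = Mul(Mul(Mul(Rational(1, 17), I, Pow(34, Rational(1, 2))), -34), Rational(-1, 4)) = Mul(Mul(-2, I, Pow(34, Rational(1, 2))), Rational(-1, 4)) = Mul(Rational(1, 2), I, Pow(34, Rational(1, 2)))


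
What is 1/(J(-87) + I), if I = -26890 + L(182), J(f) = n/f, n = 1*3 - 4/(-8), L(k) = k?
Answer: -174/4647199 ≈ -3.7442e-5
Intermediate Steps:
n = 7/2 (n = 3 - 4*(-⅛) = 3 + ½ = 7/2 ≈ 3.5000)
J(f) = 7/(2*f)
I = -26708 (I = -26890 + 182 = -26708)
1/(J(-87) + I) = 1/((7/2)/(-87) - 26708) = 1/((7/2)*(-1/87) - 26708) = 1/(-7/174 - 26708) = 1/(-4647199/174) = -174/4647199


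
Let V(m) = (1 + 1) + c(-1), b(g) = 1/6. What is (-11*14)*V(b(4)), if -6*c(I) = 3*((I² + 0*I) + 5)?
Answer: 154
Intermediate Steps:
b(g) = ⅙
c(I) = -5/2 - I²/2 (c(I) = -((I² + 0*I) + 5)/2 = -((I² + 0) + 5)/2 = -(I² + 5)/2 = -(5 + I²)/2 = -(15 + 3*I²)/6 = -5/2 - I²/2)
V(m) = -1 (V(m) = (1 + 1) + (-5/2 - ½*(-1)²) = 2 + (-5/2 - ½*1) = 2 + (-5/2 - ½) = 2 - 3 = -1)
(-11*14)*V(b(4)) = -11*14*(-1) = -154*(-1) = 154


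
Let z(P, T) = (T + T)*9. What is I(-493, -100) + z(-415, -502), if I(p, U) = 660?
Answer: -8376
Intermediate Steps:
z(P, T) = 18*T (z(P, T) = (2*T)*9 = 18*T)
I(-493, -100) + z(-415, -502) = 660 + 18*(-502) = 660 - 9036 = -8376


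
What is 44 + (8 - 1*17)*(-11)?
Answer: 143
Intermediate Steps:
44 + (8 - 1*17)*(-11) = 44 + (8 - 17)*(-11) = 44 - 9*(-11) = 44 + 99 = 143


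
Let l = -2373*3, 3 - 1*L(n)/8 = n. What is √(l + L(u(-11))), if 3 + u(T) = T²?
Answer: I*√8039 ≈ 89.661*I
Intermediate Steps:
u(T) = -3 + T²
L(n) = 24 - 8*n
l = -7119
√(l + L(u(-11))) = √(-7119 + (24 - 8*(-3 + (-11)²))) = √(-7119 + (24 - 8*(-3 + 121))) = √(-7119 + (24 - 8*118)) = √(-7119 + (24 - 944)) = √(-7119 - 920) = √(-8039) = I*√8039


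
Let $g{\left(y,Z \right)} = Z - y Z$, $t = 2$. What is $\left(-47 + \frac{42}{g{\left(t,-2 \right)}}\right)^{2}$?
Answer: $676$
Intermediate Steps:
$g{\left(y,Z \right)} = Z - Z y$
$\left(-47 + \frac{42}{g{\left(t,-2 \right)}}\right)^{2} = \left(-47 + \frac{42}{\left(-2\right) \left(1 - 2\right)}\right)^{2} = \left(-47 + \frac{42}{\left(-2\right) \left(-1\right)}\right)^{2} = \left(-47 + \frac{42}{2}\right)^{2} = \left(-47 + 42 \cdot \frac{1}{2}\right)^{2} = \left(-47 + 21\right)^{2} = \left(-26\right)^{2} = 676$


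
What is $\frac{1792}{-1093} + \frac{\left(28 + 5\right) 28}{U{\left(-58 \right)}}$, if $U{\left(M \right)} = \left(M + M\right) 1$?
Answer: $- \frac{304451}{31697} \approx -9.605$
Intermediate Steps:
$U{\left(M \right)} = 2 M$ ($U{\left(M \right)} = 2 M 1 = 2 M$)
$\frac{1792}{-1093} + \frac{\left(28 + 5\right) 28}{U{\left(-58 \right)}} = \frac{1792}{-1093} + \frac{\left(28 + 5\right) 28}{2 \left(-58\right)} = 1792 \left(- \frac{1}{1093}\right) + \frac{33 \cdot 28}{-116} = - \frac{1792}{1093} + 924 \left(- \frac{1}{116}\right) = - \frac{1792}{1093} - \frac{231}{29} = - \frac{304451}{31697}$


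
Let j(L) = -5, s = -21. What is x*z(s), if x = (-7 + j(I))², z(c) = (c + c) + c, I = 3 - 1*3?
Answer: -9072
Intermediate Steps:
I = 0 (I = 3 - 3 = 0)
z(c) = 3*c (z(c) = 2*c + c = 3*c)
x = 144 (x = (-7 - 5)² = (-12)² = 144)
x*z(s) = 144*(3*(-21)) = 144*(-63) = -9072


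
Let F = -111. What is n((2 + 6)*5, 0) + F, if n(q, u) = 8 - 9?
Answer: -112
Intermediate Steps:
n(q, u) = -1
n((2 + 6)*5, 0) + F = -1 - 111 = -112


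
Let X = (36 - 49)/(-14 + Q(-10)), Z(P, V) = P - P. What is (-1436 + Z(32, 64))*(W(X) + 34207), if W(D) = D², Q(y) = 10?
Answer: -196545679/4 ≈ -4.9136e+7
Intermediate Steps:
Z(P, V) = 0
X = 13/4 (X = (36 - 49)/(-14 + 10) = -13/(-4) = -13*(-¼) = 13/4 ≈ 3.2500)
(-1436 + Z(32, 64))*(W(X) + 34207) = (-1436 + 0)*((13/4)² + 34207) = -1436*(169/16 + 34207) = -1436*547481/16 = -196545679/4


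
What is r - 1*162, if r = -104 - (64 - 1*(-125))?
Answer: -455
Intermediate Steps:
r = -293 (r = -104 - (64 + 125) = -104 - 1*189 = -104 - 189 = -293)
r - 1*162 = -293 - 1*162 = -293 - 162 = -455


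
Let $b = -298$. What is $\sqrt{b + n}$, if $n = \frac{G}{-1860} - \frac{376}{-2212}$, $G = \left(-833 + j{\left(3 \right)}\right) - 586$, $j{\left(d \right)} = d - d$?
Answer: $\frac{i \sqrt{8730281123165}}{171430} \approx 17.236 i$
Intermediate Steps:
$j{\left(d \right)} = 0$
$G = -1419$ ($G = \left(-833 + 0\right) - 586 = -833 - 586 = -1419$)
$n = \frac{319849}{342860}$ ($n = - \frac{1419}{-1860} - \frac{376}{-2212} = \left(-1419\right) \left(- \frac{1}{1860}\right) - - \frac{94}{553} = \frac{473}{620} + \frac{94}{553} = \frac{319849}{342860} \approx 0.93289$)
$\sqrt{b + n} = \sqrt{-298 + \frac{319849}{342860}} = \sqrt{- \frac{101852431}{342860}} = \frac{i \sqrt{8730281123165}}{171430}$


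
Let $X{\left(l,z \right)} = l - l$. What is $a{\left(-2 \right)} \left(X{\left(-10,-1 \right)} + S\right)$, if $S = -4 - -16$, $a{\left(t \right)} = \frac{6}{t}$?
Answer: $-36$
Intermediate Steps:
$X{\left(l,z \right)} = 0$
$S = 12$ ($S = -4 + 16 = 12$)
$a{\left(-2 \right)} \left(X{\left(-10,-1 \right)} + S\right) = \frac{6}{-2} \left(0 + 12\right) = 6 \left(- \frac{1}{2}\right) 12 = \left(-3\right) 12 = -36$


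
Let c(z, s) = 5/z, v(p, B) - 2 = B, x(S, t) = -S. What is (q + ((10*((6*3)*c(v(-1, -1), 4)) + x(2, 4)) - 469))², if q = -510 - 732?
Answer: 660969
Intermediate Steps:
v(p, B) = 2 + B
q = -1242
(q + ((10*((6*3)*c(v(-1, -1), 4)) + x(2, 4)) - 469))² = (-1242 + ((10*((6*3)*(5/(2 - 1))) - 1*2) - 469))² = (-1242 + ((10*(18*(5/1)) - 2) - 469))² = (-1242 + ((10*(18*(5*1)) - 2) - 469))² = (-1242 + ((10*(18*5) - 2) - 469))² = (-1242 + ((10*90 - 2) - 469))² = (-1242 + ((900 - 2) - 469))² = (-1242 + (898 - 469))² = (-1242 + 429)² = (-813)² = 660969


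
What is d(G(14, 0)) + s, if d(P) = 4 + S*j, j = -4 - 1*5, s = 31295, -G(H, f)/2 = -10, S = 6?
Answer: 31245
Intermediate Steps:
G(H, f) = 20 (G(H, f) = -2*(-10) = 20)
j = -9 (j = -4 - 5 = -9)
d(P) = -50 (d(P) = 4 + 6*(-9) = 4 - 54 = -50)
d(G(14, 0)) + s = -50 + 31295 = 31245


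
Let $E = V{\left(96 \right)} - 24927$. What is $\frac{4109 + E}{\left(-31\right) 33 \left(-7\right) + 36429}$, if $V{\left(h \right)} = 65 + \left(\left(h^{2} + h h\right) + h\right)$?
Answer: $- \frac{445}{8718} \approx -0.051044$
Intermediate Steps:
$V{\left(h \right)} = 65 + h + 2 h^{2}$ ($V{\left(h \right)} = 65 + \left(\left(h^{2} + h^{2}\right) + h\right) = 65 + \left(2 h^{2} + h\right) = 65 + \left(h + 2 h^{2}\right) = 65 + h + 2 h^{2}$)
$E = -6334$ ($E = \left(65 + 96 + 2 \cdot 96^{2}\right) - 24927 = \left(65 + 96 + 2 \cdot 9216\right) - 24927 = \left(65 + 96 + 18432\right) - 24927 = 18593 - 24927 = -6334$)
$\frac{4109 + E}{\left(-31\right) 33 \left(-7\right) + 36429} = \frac{4109 - 6334}{\left(-31\right) 33 \left(-7\right) + 36429} = - \frac{2225}{\left(-1023\right) \left(-7\right) + 36429} = - \frac{2225}{7161 + 36429} = - \frac{2225}{43590} = \left(-2225\right) \frac{1}{43590} = - \frac{445}{8718}$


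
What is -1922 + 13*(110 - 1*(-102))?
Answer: 834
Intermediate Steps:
-1922 + 13*(110 - 1*(-102)) = -1922 + 13*(110 + 102) = -1922 + 13*212 = -1922 + 2756 = 834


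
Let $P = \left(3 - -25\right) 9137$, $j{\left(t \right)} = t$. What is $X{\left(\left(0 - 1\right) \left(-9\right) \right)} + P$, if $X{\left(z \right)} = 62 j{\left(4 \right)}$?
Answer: $256084$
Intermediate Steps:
$X{\left(z \right)} = 248$ ($X{\left(z \right)} = 62 \cdot 4 = 248$)
$P = 255836$ ($P = \left(3 + 25\right) 9137 = 28 \cdot 9137 = 255836$)
$X{\left(\left(0 - 1\right) \left(-9\right) \right)} + P = 248 + 255836 = 256084$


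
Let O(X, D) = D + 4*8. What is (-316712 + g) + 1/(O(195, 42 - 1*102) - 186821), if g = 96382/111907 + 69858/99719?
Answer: -660371501708608358501/2085095475496917 ≈ -3.1671e+5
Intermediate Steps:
g = 17428715864/11159254133 (g = 96382*(1/111907) + 69858*(1/99719) = 96382/111907 + 69858/99719 = 17428715864/11159254133 ≈ 1.5618)
O(X, D) = 32 + D (O(X, D) = D + 32 = 32 + D)
(-316712 + g) + 1/(O(195, 42 - 1*102) - 186821) = (-316712 + 17428715864/11159254133) + 1/((32 + (42 - 1*102)) - 186821) = -3534252266254832/11159254133 + 1/((32 + (42 - 102)) - 186821) = -3534252266254832/11159254133 + 1/((32 - 60) - 186821) = -3534252266254832/11159254133 + 1/(-28 - 186821) = -3534252266254832/11159254133 + 1/(-186849) = -3534252266254832/11159254133 - 1/186849 = -660371501708608358501/2085095475496917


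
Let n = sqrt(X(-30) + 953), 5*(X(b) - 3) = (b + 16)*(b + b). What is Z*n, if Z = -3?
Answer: -6*sqrt(281) ≈ -100.58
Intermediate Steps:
X(b) = 3 + 2*b*(16 + b)/5 (X(b) = 3 + ((b + 16)*(b + b))/5 = 3 + ((16 + b)*(2*b))/5 = 3 + (2*b*(16 + b))/5 = 3 + 2*b*(16 + b)/5)
n = 2*sqrt(281) (n = sqrt((3 + (2/5)*(-30)**2 + (32/5)*(-30)) + 953) = sqrt((3 + (2/5)*900 - 192) + 953) = sqrt((3 + 360 - 192) + 953) = sqrt(171 + 953) = sqrt(1124) = 2*sqrt(281) ≈ 33.526)
Z*n = -6*sqrt(281)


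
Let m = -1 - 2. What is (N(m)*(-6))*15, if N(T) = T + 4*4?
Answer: -1170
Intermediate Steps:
m = -3
N(T) = 16 + T (N(T) = T + 16 = 16 + T)
(N(m)*(-6))*15 = ((16 - 3)*(-6))*15 = (13*(-6))*15 = -78*15 = -1170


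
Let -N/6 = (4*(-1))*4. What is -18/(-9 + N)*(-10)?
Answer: 60/29 ≈ 2.0690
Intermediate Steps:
N = 96 (N = -6*4*(-1)*4 = -(-24)*4 = -6*(-16) = 96)
-18/(-9 + N)*(-10) = -18/(-9 + 96)*(-10) = -18/87*(-10) = -18*1/87*(-10) = -6/29*(-10) = 60/29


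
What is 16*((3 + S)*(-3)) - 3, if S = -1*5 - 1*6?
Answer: 381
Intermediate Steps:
S = -11 (S = -5 - 6 = -11)
16*((3 + S)*(-3)) - 3 = 16*((3 - 11)*(-3)) - 3 = 16*(-8*(-3)) - 3 = 16*24 - 3 = 384 - 3 = 381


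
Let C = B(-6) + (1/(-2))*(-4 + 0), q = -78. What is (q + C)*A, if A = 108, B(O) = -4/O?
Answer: -8136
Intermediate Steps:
C = 8/3 (C = -4/(-6) + (1/(-2))*(-4 + 0) = -4*(-⅙) + (1*(-½))*(-4) = ⅔ - ½*(-4) = ⅔ + 2 = 8/3 ≈ 2.6667)
(q + C)*A = (-78 + 8/3)*108 = -226/3*108 = -8136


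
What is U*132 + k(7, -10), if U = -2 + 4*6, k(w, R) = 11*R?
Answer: 2794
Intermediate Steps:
U = 22 (U = -2 + 24 = 22)
U*132 + k(7, -10) = 22*132 + 11*(-10) = 2904 - 110 = 2794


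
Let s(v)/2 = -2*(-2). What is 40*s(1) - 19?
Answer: 301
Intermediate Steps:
s(v) = 8 (s(v) = 2*(-2*(-2)) = 2*4 = 8)
40*s(1) - 19 = 40*8 - 19 = 320 - 19 = 301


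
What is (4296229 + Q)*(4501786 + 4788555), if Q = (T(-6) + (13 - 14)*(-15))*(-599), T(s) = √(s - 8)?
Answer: 39829958710204 - 5564914259*I*√14 ≈ 3.983e+13 - 2.0822e+10*I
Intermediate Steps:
T(s) = √(-8 + s)
Q = -8985 - 599*I*√14 (Q = (√(-8 - 6) + (13 - 14)*(-15))*(-599) = (√(-14) - 1*(-15))*(-599) = (I*√14 + 15)*(-599) = (15 + I*√14)*(-599) = -8985 - 599*I*√14 ≈ -8985.0 - 2241.3*I)
(4296229 + Q)*(4501786 + 4788555) = (4296229 + (-8985 - 599*I*√14))*(4501786 + 4788555) = (4287244 - 599*I*√14)*9290341 = 39829958710204 - 5564914259*I*√14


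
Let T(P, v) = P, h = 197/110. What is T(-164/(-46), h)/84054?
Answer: 41/966621 ≈ 4.2416e-5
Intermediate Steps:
h = 197/110 (h = 197*(1/110) = 197/110 ≈ 1.7909)
T(-164/(-46), h)/84054 = -164/(-46)/84054 = -164*(-1/46)*(1/84054) = (82/23)*(1/84054) = 41/966621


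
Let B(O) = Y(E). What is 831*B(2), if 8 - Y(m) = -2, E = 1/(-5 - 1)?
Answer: 8310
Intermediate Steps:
E = -⅙ (E = 1/(-6) = -⅙ ≈ -0.16667)
Y(m) = 10 (Y(m) = 8 - 1*(-2) = 8 + 2 = 10)
B(O) = 10
831*B(2) = 831*10 = 8310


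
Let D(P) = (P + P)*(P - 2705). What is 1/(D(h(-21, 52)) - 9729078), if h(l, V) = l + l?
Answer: -1/9498330 ≈ -1.0528e-7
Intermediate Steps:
h(l, V) = 2*l
D(P) = 2*P*(-2705 + P) (D(P) = (2*P)*(-2705 + P) = 2*P*(-2705 + P))
1/(D(h(-21, 52)) - 9729078) = 1/(2*(2*(-21))*(-2705 + 2*(-21)) - 9729078) = 1/(2*(-42)*(-2705 - 42) - 9729078) = 1/(2*(-42)*(-2747) - 9729078) = 1/(230748 - 9729078) = 1/(-9498330) = -1/9498330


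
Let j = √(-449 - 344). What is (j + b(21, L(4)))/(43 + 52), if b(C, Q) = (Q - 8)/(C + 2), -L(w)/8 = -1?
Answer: I*√793/95 ≈ 0.29642*I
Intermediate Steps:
L(w) = 8 (L(w) = -8*(-1) = 8)
j = I*√793 (j = √(-793) = I*√793 ≈ 28.16*I)
b(C, Q) = (-8 + Q)/(2 + C)
(j + b(21, L(4)))/(43 + 52) = (I*√793 + (-8 + 8)/(2 + 21))/(43 + 52) = (I*√793 + 0/23)/95 = (I*√793 + (1/23)*0)*(1/95) = (I*√793 + 0)*(1/95) = (I*√793)*(1/95) = I*√793/95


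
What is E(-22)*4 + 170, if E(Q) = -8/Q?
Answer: 1886/11 ≈ 171.45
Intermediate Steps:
E(-22)*4 + 170 = -8/(-22)*4 + 170 = -8*(-1/22)*4 + 170 = (4/11)*4 + 170 = 16/11 + 170 = 1886/11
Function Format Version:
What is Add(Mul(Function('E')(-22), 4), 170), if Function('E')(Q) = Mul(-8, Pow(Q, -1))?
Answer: Rational(1886, 11) ≈ 171.45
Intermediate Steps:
Add(Mul(Function('E')(-22), 4), 170) = Add(Mul(Mul(-8, Pow(-22, -1)), 4), 170) = Add(Mul(Mul(-8, Rational(-1, 22)), 4), 170) = Add(Mul(Rational(4, 11), 4), 170) = Add(Rational(16, 11), 170) = Rational(1886, 11)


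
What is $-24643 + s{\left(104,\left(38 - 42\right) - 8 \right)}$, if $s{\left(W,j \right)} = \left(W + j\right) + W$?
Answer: $-24447$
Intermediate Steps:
$s{\left(W,j \right)} = j + 2 W$
$-24643 + s{\left(104,\left(38 - 42\right) - 8 \right)} = -24643 + \left(\left(\left(38 - 42\right) - 8\right) + 2 \cdot 104\right) = -24643 + \left(\left(-4 - 8\right) + 208\right) = -24643 + \left(-12 + 208\right) = -24643 + 196 = -24447$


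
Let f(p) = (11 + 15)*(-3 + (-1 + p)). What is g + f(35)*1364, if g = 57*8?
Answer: 1099840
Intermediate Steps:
g = 456
f(p) = -104 + 26*p (f(p) = 26*(-4 + p) = -104 + 26*p)
g + f(35)*1364 = 456 + (-104 + 26*35)*1364 = 456 + (-104 + 910)*1364 = 456 + 806*1364 = 456 + 1099384 = 1099840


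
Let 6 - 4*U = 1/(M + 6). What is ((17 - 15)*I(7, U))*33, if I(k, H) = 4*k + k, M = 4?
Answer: 2310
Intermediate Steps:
U = 59/40 (U = 3/2 - 1/(4*(4 + 6)) = 3/2 - ¼/10 = 3/2 - ¼*⅒ = 3/2 - 1/40 = 59/40 ≈ 1.4750)
I(k, H) = 5*k
((17 - 15)*I(7, U))*33 = ((17 - 15)*(5*7))*33 = (2*35)*33 = 70*33 = 2310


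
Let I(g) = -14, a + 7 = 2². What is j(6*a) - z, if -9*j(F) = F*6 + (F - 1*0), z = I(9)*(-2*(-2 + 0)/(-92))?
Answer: 308/23 ≈ 13.391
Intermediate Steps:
a = -3 (a = -7 + 2² = -7 + 4 = -3)
z = 14/23 (z = -14*(-2*(-2 + 0))/(-92) = -14*(-2*(-2))*(-1)/92 = -56*(-1)/92 = -14*(-1/23) = 14/23 ≈ 0.60870)
j(F) = -7*F/9 (j(F) = -(F*6 + (F - 1*0))/9 = -(6*F + (F + 0))/9 = -(6*F + F)/9 = -7*F/9)
j(6*a) - z = -14*(-3)/3 - 1*14/23 = -7/9*(-18) - 14/23 = 14 - 14/23 = 308/23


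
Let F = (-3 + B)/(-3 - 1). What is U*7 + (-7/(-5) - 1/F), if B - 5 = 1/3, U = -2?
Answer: -381/35 ≈ -10.886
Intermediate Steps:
B = 16/3 (B = 5 + 1/3 = 5 + ⅓ = 16/3 ≈ 5.3333)
F = -7/12 (F = (-3 + 16/3)/(-3 - 1) = (7/3)/(-4) = (7/3)*(-¼) = -7/12 ≈ -0.58333)
U*7 + (-7/(-5) - 1/F) = -2*7 + (-7/(-5) - 1/(-7/12)) = -14 + (-7*(-⅕) - 1*(-12/7)) = -14 + (7/5 + 12/7) = -14 + 109/35 = -381/35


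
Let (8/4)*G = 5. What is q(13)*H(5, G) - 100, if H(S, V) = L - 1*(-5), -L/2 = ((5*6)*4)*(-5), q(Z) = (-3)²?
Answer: 10745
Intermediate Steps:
q(Z) = 9
L = 1200 (L = -2*(5*6)*4*(-5) = -2*30*4*(-5) = -240*(-5) = -2*(-600) = 1200)
G = 5/2 (G = (½)*5 = 5/2 ≈ 2.5000)
H(S, V) = 1205 (H(S, V) = 1200 - 1*(-5) = 1200 + 5 = 1205)
q(13)*H(5, G) - 100 = 9*1205 - 100 = 10845 - 100 = 10745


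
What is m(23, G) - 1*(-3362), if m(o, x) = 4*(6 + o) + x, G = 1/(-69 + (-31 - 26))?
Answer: 438227/126 ≈ 3478.0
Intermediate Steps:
G = -1/126 (G = 1/(-69 - 57) = 1/(-126) = -1/126 ≈ -0.0079365)
m(o, x) = 24 + x + 4*o (m(o, x) = (24 + 4*o) + x = 24 + x + 4*o)
m(23, G) - 1*(-3362) = (24 - 1/126 + 4*23) - 1*(-3362) = (24 - 1/126 + 92) + 3362 = 14615/126 + 3362 = 438227/126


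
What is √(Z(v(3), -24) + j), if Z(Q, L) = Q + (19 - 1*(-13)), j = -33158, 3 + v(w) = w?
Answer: I*√33126 ≈ 182.01*I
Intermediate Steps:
v(w) = -3 + w
Z(Q, L) = 32 + Q (Z(Q, L) = Q + (19 + 13) = Q + 32 = 32 + Q)
√(Z(v(3), -24) + j) = √((32 + (-3 + 3)) - 33158) = √((32 + 0) - 33158) = √(32 - 33158) = √(-33126) = I*√33126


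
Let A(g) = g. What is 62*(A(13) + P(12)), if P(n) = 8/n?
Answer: 2542/3 ≈ 847.33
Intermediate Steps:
62*(A(13) + P(12)) = 62*(13 + 8/12) = 62*(13 + 8*(1/12)) = 62*(13 + 2/3) = 62*(41/3) = 2542/3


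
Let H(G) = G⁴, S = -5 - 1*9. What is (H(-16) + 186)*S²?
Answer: 12881512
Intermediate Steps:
S = -14 (S = -5 - 9 = -14)
(H(-16) + 186)*S² = ((-16)⁴ + 186)*(-14)² = (65536 + 186)*196 = 65722*196 = 12881512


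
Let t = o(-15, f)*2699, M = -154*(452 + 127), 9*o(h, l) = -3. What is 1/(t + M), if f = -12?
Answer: -3/270197 ≈ -1.1103e-5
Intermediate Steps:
o(h, l) = -⅓ (o(h, l) = (⅑)*(-3) = -⅓)
M = -89166 (M = -154*579 = -89166)
t = -2699/3 (t = -⅓*2699 = -2699/3 ≈ -899.67)
1/(t + M) = 1/(-2699/3 - 89166) = 1/(-270197/3) = -3/270197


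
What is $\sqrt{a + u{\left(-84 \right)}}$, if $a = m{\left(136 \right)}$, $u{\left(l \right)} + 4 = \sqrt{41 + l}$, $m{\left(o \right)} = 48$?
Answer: $\sqrt{44 + i \sqrt{43}} \approx 6.6515 + 0.49293 i$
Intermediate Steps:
$u{\left(l \right)} = -4 + \sqrt{41 + l}$
$a = 48$
$\sqrt{a + u{\left(-84 \right)}} = \sqrt{48 - \left(4 - \sqrt{41 - 84}\right)} = \sqrt{48 - \left(4 - \sqrt{-43}\right)} = \sqrt{48 - \left(4 - i \sqrt{43}\right)} = \sqrt{44 + i \sqrt{43}}$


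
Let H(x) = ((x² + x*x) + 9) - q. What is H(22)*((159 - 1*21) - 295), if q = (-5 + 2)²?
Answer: -151976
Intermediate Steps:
q = 9 (q = (-3)² = 9)
H(x) = 2*x² (H(x) = ((x² + x*x) + 9) - 1*9 = ((x² + x²) + 9) - 9 = (2*x² + 9) - 9 = (9 + 2*x²) - 9 = 2*x²)
H(22)*((159 - 1*21) - 295) = (2*22²)*((159 - 1*21) - 295) = (2*484)*((159 - 21) - 295) = 968*(138 - 295) = 968*(-157) = -151976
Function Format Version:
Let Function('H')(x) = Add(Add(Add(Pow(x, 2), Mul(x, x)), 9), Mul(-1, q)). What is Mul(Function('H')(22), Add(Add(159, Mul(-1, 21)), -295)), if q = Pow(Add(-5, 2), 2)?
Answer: -151976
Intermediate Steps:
q = 9 (q = Pow(-3, 2) = 9)
Function('H')(x) = Mul(2, Pow(x, 2)) (Function('H')(x) = Add(Add(Add(Pow(x, 2), Mul(x, x)), 9), Mul(-1, 9)) = Add(Add(Add(Pow(x, 2), Pow(x, 2)), 9), -9) = Add(Add(Mul(2, Pow(x, 2)), 9), -9) = Add(Add(9, Mul(2, Pow(x, 2))), -9) = Mul(2, Pow(x, 2)))
Mul(Function('H')(22), Add(Add(159, Mul(-1, 21)), -295)) = Mul(Mul(2, Pow(22, 2)), Add(Add(159, Mul(-1, 21)), -295)) = Mul(Mul(2, 484), Add(Add(159, -21), -295)) = Mul(968, Add(138, -295)) = Mul(968, -157) = -151976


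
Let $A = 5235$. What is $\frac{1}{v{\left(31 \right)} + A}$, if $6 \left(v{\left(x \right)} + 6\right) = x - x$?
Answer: $\frac{1}{5229} \approx 0.00019124$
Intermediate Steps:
$v{\left(x \right)} = -6$ ($v{\left(x \right)} = -6 + \frac{x - x}{6} = -6 + \frac{1}{6} \cdot 0 = -6 + 0 = -6$)
$\frac{1}{v{\left(31 \right)} + A} = \frac{1}{-6 + 5235} = \frac{1}{5229}$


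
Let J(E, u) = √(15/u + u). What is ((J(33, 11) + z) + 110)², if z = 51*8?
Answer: 2951700/11 + 2072*√374/11 ≈ 2.7198e+5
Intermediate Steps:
J(E, u) = √(u + 15/u)
z = 408
((J(33, 11) + z) + 110)² = ((√(11 + 15/11) + 408) + 110)² = ((√(136/11) + 408) + 110)² = ((2*√374/11 + 408) + 110)² = ((408 + 2*√374/11) + 110)² = (518 + 2*√374/11)²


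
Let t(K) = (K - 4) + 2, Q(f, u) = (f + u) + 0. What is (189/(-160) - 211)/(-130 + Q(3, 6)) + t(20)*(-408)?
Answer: -142145891/19360 ≈ -7342.3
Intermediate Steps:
Q(f, u) = f + u
t(K) = -2 + K (t(K) = (-4 + K) + 2 = -2 + K)
(189/(-160) - 211)/(-130 + Q(3, 6)) + t(20)*(-408) = (189/(-160) - 211)/(-130 + (3 + 6)) + (-2 + 20)*(-408) = (189*(-1/160) - 211)/(-130 + 9) + 18*(-408) = (-189/160 - 211)/(-121) - 7344 = -33949/160*(-1/121) - 7344 = 33949/19360 - 7344 = -142145891/19360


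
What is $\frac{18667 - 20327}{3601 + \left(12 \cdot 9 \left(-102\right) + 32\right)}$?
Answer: $\frac{1660}{7383} \approx 0.22484$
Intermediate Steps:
$\frac{18667 - 20327}{3601 + \left(12 \cdot 9 \left(-102\right) + 32\right)} = - \frac{1660}{3601 + \left(108 \left(-102\right) + 32\right)} = - \frac{1660}{3601 + \left(-11016 + 32\right)} = - \frac{1660}{3601 - 10984} = - \frac{1660}{-7383} = \left(-1660\right) \left(- \frac{1}{7383}\right) = \frac{1660}{7383}$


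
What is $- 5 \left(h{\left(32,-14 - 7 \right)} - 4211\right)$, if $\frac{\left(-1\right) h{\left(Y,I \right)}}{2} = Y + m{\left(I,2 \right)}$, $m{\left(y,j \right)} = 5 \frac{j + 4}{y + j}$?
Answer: $\frac{405825}{19} \approx 21359.0$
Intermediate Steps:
$m{\left(y,j \right)} = \frac{5 \left(4 + j\right)}{j + y}$ ($m{\left(y,j \right)} = 5 \frac{4 + j}{j + y} = \frac{5 \left(4 + j\right)}{j + y}$)
$h{\left(Y,I \right)} = - \frac{60}{2 + I} - 2 Y$ ($h{\left(Y,I \right)} = - 2 \left(Y + \frac{5 \left(4 + 2\right)}{2 + I}\right) = - 2 \left(Y + 5 \frac{1}{2 + I} 6\right) = - 2 \left(Y + \frac{30}{2 + I}\right) = - \frac{60}{2 + I} - 2 Y$)
$- 5 \left(h{\left(32,-14 - 7 \right)} - 4211\right) = - 5 \left(\frac{2 \left(-30 - 32 \left(2 - 21\right)\right)}{2 - 21} - 4211\right) = - 5 \left(\frac{2 \left(-30 - 32 \left(-19\right)\right)}{-19} - 4211\right) = - 5 \left(2 \left(- \frac{1}{19}\right) \left(-30 + 608\right) - 4211\right) = - 5 \left(2 \left(- \frac{1}{19}\right) 578 - 4211\right) = - 5 \left(- \frac{1156}{19} - 4211\right) = \left(-5\right) \left(- \frac{81165}{19}\right) = \frac{405825}{19}$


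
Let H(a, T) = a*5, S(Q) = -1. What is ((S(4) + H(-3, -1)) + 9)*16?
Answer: -112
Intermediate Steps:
H(a, T) = 5*a
((S(4) + H(-3, -1)) + 9)*16 = ((-1 + 5*(-3)) + 9)*16 = ((-1 - 15) + 9)*16 = (-16 + 9)*16 = -7*16 = -112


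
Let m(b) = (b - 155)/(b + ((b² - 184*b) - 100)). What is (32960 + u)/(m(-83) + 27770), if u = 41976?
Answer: 823471704/305164411 ≈ 2.6985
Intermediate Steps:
m(b) = (-155 + b)/(-100 + b² - 183*b) (m(b) = (-155 + b)/(b + (-100 + b² - 184*b)) = (-155 + b)/(-100 + b² - 183*b))
(32960 + u)/(m(-83) + 27770) = (32960 + 41976)/((155 - 1*(-83))/(100 - 1*(-83)² + 183*(-83)) + 27770) = 74936/((155 + 83)/(100 - 1*6889 - 15189) + 27770) = 74936/(238/(100 - 6889 - 15189) + 27770) = 74936/(238/(-21978) + 27770) = 74936/(-1/21978*238 + 27770) = 74936/(-119/10989 + 27770) = 74936/(305164411/10989) = 74936*(10989/305164411) = 823471704/305164411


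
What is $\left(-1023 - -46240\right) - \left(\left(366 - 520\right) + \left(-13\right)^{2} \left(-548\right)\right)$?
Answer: $137983$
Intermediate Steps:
$\left(-1023 - -46240\right) - \left(\left(366 - 520\right) + \left(-13\right)^{2} \left(-548\right)\right) = \left(-1023 + 46240\right) - \left(\left(366 - 520\right) + 169 \left(-548\right)\right) = 45217 - \left(-154 - 92612\right) = 45217 - -92766 = 45217 + 92766 = 137983$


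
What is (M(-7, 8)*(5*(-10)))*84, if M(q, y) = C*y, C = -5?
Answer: 168000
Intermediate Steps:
M(q, y) = -5*y
(M(-7, 8)*(5*(-10)))*84 = ((-5*8)*(5*(-10)))*84 = -40*(-50)*84 = 2000*84 = 168000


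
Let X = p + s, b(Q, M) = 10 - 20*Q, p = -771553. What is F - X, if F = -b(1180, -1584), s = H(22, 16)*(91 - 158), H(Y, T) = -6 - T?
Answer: 793669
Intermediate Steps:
s = 1474 (s = (-6 - 1*16)*(91 - 158) = (-6 - 16)*(-67) = -22*(-67) = 1474)
X = -770079 (X = -771553 + 1474 = -770079)
F = 23590 (F = -(10 - 20*1180) = -(10 - 23600) = -1*(-23590) = 23590)
F - X = 23590 - 1*(-770079) = 23590 + 770079 = 793669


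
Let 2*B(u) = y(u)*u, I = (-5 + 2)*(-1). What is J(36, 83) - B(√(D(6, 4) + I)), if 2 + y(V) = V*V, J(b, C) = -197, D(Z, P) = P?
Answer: -197 - 5*√7/2 ≈ -203.61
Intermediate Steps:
I = 3 (I = -3*(-1) = 3)
y(V) = -2 + V² (y(V) = -2 + V*V = -2 + V²)
B(u) = u*(-2 + u²)/2 (B(u) = ((-2 + u²)*u)/2 = (u*(-2 + u²))/2 = u*(-2 + u²)/2)
J(36, 83) - B(√(D(6, 4) + I)) = -197 - ((√(4 + 3))³/2 - √(4 + 3)) = -197 - ((√7)³/2 - √7) = -197 - ((7*√7)/2 - √7) = -197 - (7*√7/2 - √7) = -197 - 5*√7/2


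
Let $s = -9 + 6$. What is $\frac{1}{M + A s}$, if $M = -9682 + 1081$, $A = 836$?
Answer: $- \frac{1}{11109} \approx -9.0017 \cdot 10^{-5}$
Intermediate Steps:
$s = -3$
$M = -8601$
$\frac{1}{M + A s} = \frac{1}{-8601 + 836 \left(-3\right)} = \frac{1}{-8601 - 2508} = \frac{1}{-11109} = - \frac{1}{11109}$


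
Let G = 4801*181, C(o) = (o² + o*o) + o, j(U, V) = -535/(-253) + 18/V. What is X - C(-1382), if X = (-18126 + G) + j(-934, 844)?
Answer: -316839727979/106766 ≈ -2.9676e+6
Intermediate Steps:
j(U, V) = 535/253 + 18/V (j(U, V) = -535*(-1/253) + 18/V = 535/253 + 18/V)
C(o) = o + 2*o² (C(o) = (o² + o²) + o = 2*o² + o = o + 2*o²)
G = 868981
X = 90842612977/106766 (X = (-18126 + 868981) + (535/253 + 18/844) = 850855 + (535/253 + 18*(1/844)) = 850855 + (535/253 + 9/422) = 850855 + 228047/106766 = 90842612977/106766 ≈ 8.5086e+5)
X - C(-1382) = 90842612977/106766 - (-1382)*(1 + 2*(-1382)) = 90842612977/106766 - (-1382)*(1 - 2764) = 90842612977/106766 - (-1382)*(-2763) = 90842612977/106766 - 1*3818466 = 90842612977/106766 - 3818466 = -316839727979/106766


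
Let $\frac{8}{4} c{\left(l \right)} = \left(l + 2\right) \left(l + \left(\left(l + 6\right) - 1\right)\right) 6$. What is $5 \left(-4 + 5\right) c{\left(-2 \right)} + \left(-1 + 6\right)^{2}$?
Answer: $25$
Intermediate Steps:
$c{\left(l \right)} = 3 \left(2 + l\right) \left(5 + 2 l\right)$ ($c{\left(l \right)} = \frac{\left(l + 2\right) \left(l + \left(\left(l + 6\right) - 1\right)\right) 6}{2} = \frac{\left(2 + l\right) \left(l + \left(\left(6 + l\right) - 1\right)\right) 6}{2} = \frac{\left(2 + l\right) \left(l + \left(5 + l\right)\right) 6}{2} = \frac{\left(2 + l\right) \left(5 + 2 l\right) 6}{2} = \frac{6 \left(2 + l\right) \left(5 + 2 l\right)}{2} = 3 \left(2 + l\right) \left(5 + 2 l\right)$)
$5 \left(-4 + 5\right) c{\left(-2 \right)} + \left(-1 + 6\right)^{2} = 5 \left(-4 + 5\right) \left(30 + 6 \left(-2\right)^{2} + 27 \left(-2\right)\right) + \left(-1 + 6\right)^{2} = 5 \cdot 1 \left(30 + 6 \cdot 4 - 54\right) + 5^{2} = 5 \left(30 + 24 - 54\right) + 25 = 5 \cdot 0 + 25 = 0 + 25 = 25$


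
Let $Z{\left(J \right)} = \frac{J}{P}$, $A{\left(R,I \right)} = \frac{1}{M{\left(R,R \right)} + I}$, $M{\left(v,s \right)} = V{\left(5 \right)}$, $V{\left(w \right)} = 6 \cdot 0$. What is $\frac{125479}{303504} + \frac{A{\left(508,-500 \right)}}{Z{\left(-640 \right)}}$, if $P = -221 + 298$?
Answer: $\frac{2511040613}{6070080000} \approx 0.41367$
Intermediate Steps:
$V{\left(w \right)} = 0$
$M{\left(v,s \right)} = 0$
$P = 77$
$A{\left(R,I \right)} = \frac{1}{I}$ ($A{\left(R,I \right)} = \frac{1}{0 + I} = \frac{1}{I}$)
$Z{\left(J \right)} = \frac{J}{77}$
$\frac{125479}{303504} + \frac{A{\left(508,-500 \right)}}{Z{\left(-640 \right)}} = \frac{125479}{303504} + \frac{1}{\left(-500\right) \frac{1}{77} \left(-640\right)} = 125479 \cdot \frac{1}{303504} - \frac{1}{500 \left(- \frac{640}{77}\right)} = \frac{125479}{303504} - - \frac{77}{320000} = \frac{125479}{303504} + \frac{77}{320000} = \frac{2511040613}{6070080000}$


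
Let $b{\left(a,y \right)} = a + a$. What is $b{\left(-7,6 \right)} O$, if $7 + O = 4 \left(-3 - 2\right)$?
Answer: $378$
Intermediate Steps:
$b{\left(a,y \right)} = 2 a$
$O = -27$ ($O = -7 + 4 \left(-3 - 2\right) = -7 + 4 \left(-5\right) = -7 - 20 = -27$)
$b{\left(-7,6 \right)} O = 2 \left(-7\right) \left(-27\right) = \left(-14\right) \left(-27\right) = 378$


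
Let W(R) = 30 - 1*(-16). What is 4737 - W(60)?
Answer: 4691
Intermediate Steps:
W(R) = 46 (W(R) = 30 + 16 = 46)
4737 - W(60) = 4737 - 1*46 = 4737 - 46 = 4691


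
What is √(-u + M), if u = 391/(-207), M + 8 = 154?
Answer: 11*√11/3 ≈ 12.161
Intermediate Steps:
M = 146 (M = -8 + 154 = 146)
u = -17/9 (u = 391*(-1/207) = -17/9 ≈ -1.8889)
√(-u + M) = √(-1*(-17/9) + 146) = √(17/9 + 146) = √(1331/9) = 11*√11/3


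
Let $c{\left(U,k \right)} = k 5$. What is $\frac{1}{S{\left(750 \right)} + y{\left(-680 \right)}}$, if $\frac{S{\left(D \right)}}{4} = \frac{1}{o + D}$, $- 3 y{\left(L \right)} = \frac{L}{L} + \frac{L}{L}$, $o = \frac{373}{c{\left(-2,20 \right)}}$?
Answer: $- \frac{226119}{149546} \approx -1.512$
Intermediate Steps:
$c{\left(U,k \right)} = 5 k$
$o = \frac{373}{100}$ ($o = \frac{373}{5 \cdot 20} = \frac{373}{100} \approx 3.73$)
$y{\left(L \right)} = - \frac{2}{3}$ ($y{\left(L \right)} = - \frac{\frac{L}{L} + \frac{L}{L}}{3} = - \frac{1 + 1}{3} = \left(- \frac{1}{3}\right) 2 = - \frac{2}{3}$)
$S{\left(D \right)} = \frac{4}{\frac{373}{100} + D}$
$\frac{1}{S{\left(750 \right)} + y{\left(-680 \right)}} = \frac{1}{\frac{400}{373 + 100 \cdot 750} - \frac{2}{3}} = \frac{1}{\frac{400}{373 + 75000} - \frac{2}{3}} = \frac{1}{\frac{400}{75373} - \frac{2}{3}} = \frac{1}{- \frac{149546}{226119}} = - \frac{226119}{149546}$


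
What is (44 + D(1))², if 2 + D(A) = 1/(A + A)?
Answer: 7225/4 ≈ 1806.3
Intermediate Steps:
D(A) = -2 + 1/(2*A) (D(A) = -2 + 1/(A + A) = -2 + 1/(2*A))
(44 + D(1))² = (44 + (-2 + (½)/1))² = (44 + (-2 + (½)*1))² = (44 + (-2 + ½))² = (44 - 3/2)² = (85/2)² = 7225/4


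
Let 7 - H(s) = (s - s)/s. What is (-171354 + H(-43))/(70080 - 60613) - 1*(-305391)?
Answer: 2890965250/9467 ≈ 3.0537e+5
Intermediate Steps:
H(s) = 7 (H(s) = 7 - (s - s)/s = 7 - 0/s = 7 - 1*0 = 7 + 0 = 7)
(-171354 + H(-43))/(70080 - 60613) - 1*(-305391) = (-171354 + 7)/(70080 - 60613) - 1*(-305391) = -171347/9467 + 305391 = 2890965250/9467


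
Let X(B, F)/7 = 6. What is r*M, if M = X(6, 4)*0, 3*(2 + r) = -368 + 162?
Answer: 0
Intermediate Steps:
r = -212/3 (r = -2 + (-368 + 162)/3 = -2 + (⅓)*(-206) = -2 - 206/3 = -212/3 ≈ -70.667)
X(B, F) = 42 (X(B, F) = 7*6 = 42)
M = 0 (M = 42*0 = 0)
r*M = -212/3*0 = 0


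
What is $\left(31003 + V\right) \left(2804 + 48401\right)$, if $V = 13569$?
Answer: $2282309260$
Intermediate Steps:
$\left(31003 + V\right) \left(2804 + 48401\right) = \left(31003 + 13569\right) \left(2804 + 48401\right) = 44572 \cdot 51205 = 2282309260$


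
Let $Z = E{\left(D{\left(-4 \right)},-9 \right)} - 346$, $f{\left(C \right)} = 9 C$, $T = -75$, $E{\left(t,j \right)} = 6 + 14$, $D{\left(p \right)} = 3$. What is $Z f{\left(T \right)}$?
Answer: $220050$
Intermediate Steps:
$E{\left(t,j \right)} = 20$
$Z = -326$ ($Z = 20 - 346 = -326$)
$Z f{\left(T \right)} = - 326 \cdot 9 \left(-75\right) = \left(-326\right) \left(-675\right) = 220050$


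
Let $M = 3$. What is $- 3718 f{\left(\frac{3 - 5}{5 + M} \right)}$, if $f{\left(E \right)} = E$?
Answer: $\frac{1859}{2} \approx 929.5$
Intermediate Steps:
$- 3718 f{\left(\frac{3 - 5}{5 + M} \right)} = - 3718 \frac{3 - 5}{5 + 3} = - 3718 \left(- \frac{2}{8}\right) = - 3718 \left(\left(-2\right) \frac{1}{8}\right) = \left(-3718\right) \left(- \frac{1}{4}\right) = \frac{1859}{2}$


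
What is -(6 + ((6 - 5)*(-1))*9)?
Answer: 3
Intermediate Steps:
-(6 + ((6 - 5)*(-1))*9) = -(6 + (1*(-1))*9) = -(6 - 1*9) = -(6 - 9) = -1*(-3) = 3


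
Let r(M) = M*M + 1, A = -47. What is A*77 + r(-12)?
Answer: -3474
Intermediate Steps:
r(M) = 1 + M**2 (r(M) = M**2 + 1 = 1 + M**2)
A*77 + r(-12) = -47*77 + (1 + (-12)**2) = -3619 + (1 + 144) = -3619 + 145 = -3474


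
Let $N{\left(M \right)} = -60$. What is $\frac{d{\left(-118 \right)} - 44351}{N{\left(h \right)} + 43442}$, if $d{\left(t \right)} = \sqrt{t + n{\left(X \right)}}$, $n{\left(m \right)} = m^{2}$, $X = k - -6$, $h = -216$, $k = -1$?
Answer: $- \frac{44351}{43382} + \frac{i \sqrt{93}}{43382} \approx -1.0223 + 0.0002223 i$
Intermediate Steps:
$X = 5$ ($X = -1 - -6 = -1 + 6 = 5$)
$d{\left(t \right)} = \sqrt{25 + t}$ ($d{\left(t \right)} = \sqrt{t + 5^{2}} = \sqrt{t + 25} = \sqrt{25 + t}$)
$\frac{d{\left(-118 \right)} - 44351}{N{\left(h \right)} + 43442} = \frac{\sqrt{25 - 118} - 44351}{-60 + 43442} = \frac{\sqrt{-93} - 44351}{43382} = \left(i \sqrt{93} - 44351\right) \frac{1}{43382} = \left(-44351 + i \sqrt{93}\right) \frac{1}{43382} = - \frac{44351}{43382} + \frac{i \sqrt{93}}{43382}$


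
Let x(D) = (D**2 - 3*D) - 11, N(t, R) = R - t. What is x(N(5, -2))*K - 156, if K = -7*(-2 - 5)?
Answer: 2735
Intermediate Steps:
K = 49 (K = -7*(-7) = 49)
x(D) = -11 + D**2 - 3*D
x(N(5, -2))*K - 156 = (-11 + (-2 - 1*5)**2 - 3*(-2 - 1*5))*49 - 156 = (-11 + (-2 - 5)**2 - 3*(-2 - 5))*49 - 156 = (-11 + (-7)**2 - 3*(-7))*49 - 156 = (-11 + 49 + 21)*49 - 156 = 59*49 - 156 = 2891 - 156 = 2735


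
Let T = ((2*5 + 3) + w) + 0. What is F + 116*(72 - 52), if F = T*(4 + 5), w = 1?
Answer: 2446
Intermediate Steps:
T = 14 (T = ((2*5 + 3) + 1) + 0 = ((10 + 3) + 1) + 0 = (13 + 1) + 0 = 14 + 0 = 14)
F = 126 (F = 14*(4 + 5) = 14*9 = 126)
F + 116*(72 - 52) = 126 + 116*(72 - 52) = 126 + 116*20 = 126 + 2320 = 2446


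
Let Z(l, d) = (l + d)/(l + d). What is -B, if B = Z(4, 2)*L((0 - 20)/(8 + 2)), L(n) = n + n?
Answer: 4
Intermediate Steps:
Z(l, d) = 1 (Z(l, d) = (d + l)/(d + l) = 1)
L(n) = 2*n
B = -4 (B = 1*(2*((0 - 20)/(8 + 2))) = 1*(2*(-20/10)) = 1*(2*(-20*⅒)) = 1*(2*(-2)) = 1*(-4) = -4)
-B = -1*(-4) = 4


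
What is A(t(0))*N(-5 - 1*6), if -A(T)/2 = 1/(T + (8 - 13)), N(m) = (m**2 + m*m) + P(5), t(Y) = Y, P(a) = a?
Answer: 494/5 ≈ 98.800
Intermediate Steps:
N(m) = 5 + 2*m**2 (N(m) = (m**2 + m*m) + 5 = (m**2 + m**2) + 5 = 2*m**2 + 5 = 5 + 2*m**2)
A(T) = -2/(-5 + T) (A(T) = -2/(T + (8 - 13)) = -2/(T - 5) = -2/(-5 + T))
A(t(0))*N(-5 - 1*6) = (-2/(-5 + 0))*(5 + 2*(-5 - 1*6)**2) = (-2/(-5))*(5 + 2*(-5 - 6)**2) = (-2*(-1/5))*(5 + 2*(-11)**2) = 2*(5 + 2*121)/5 = 2*(5 + 242)/5 = (2/5)*247 = 494/5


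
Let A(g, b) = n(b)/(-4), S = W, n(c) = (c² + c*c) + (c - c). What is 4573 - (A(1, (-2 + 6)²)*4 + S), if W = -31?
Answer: 5116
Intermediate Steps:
n(c) = 2*c² (n(c) = (c² + c²) + 0 = 2*c² + 0 = 2*c²)
S = -31
A(g, b) = -b²/2 (A(g, b) = (2*b²)/(-4) = (2*b²)*(-¼) = -b²/2)
4573 - (A(1, (-2 + 6)²)*4 + S) = 4573 - (-(-2 + 6)⁴/2*4 - 31) = 4573 - (-(4²)²/2*4 - 31) = 4573 - (-½*16²*4 - 31) = 4573 - (-½*256*4 - 31) = 4573 - (-128*4 - 31) = 4573 - (-512 - 31) = 4573 - 1*(-543) = 4573 + 543 = 5116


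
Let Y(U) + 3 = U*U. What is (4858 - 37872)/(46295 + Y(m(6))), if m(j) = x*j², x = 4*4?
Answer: -16507/189034 ≈ -0.087323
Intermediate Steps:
x = 16
m(j) = 16*j²
Y(U) = -3 + U² (Y(U) = -3 + U*U = -3 + U²)
(4858 - 37872)/(46295 + Y(m(6))) = (4858 - 37872)/(46295 + (-3 + (16*6²)²)) = -33014/(46295 + (-3 + (16*36)²)) = -33014/(46295 + (-3 + 576²)) = -33014/(46295 + (-3 + 331776)) = -33014/(46295 + 331773) = -33014/378068 = -33014*1/378068 = -16507/189034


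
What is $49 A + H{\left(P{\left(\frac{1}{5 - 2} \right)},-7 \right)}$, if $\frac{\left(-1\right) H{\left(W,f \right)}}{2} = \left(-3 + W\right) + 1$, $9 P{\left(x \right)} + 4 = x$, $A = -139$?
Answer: $- \frac{183767}{27} \approx -6806.2$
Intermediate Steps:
$P{\left(x \right)} = - \frac{4}{9} + \frac{x}{9}$
$H{\left(W,f \right)} = 4 - 2 W$ ($H{\left(W,f \right)} = - 2 \left(\left(-3 + W\right) + 1\right) = - 2 \left(-2 + W\right) = 4 - 2 W$)
$49 A + H{\left(P{\left(\frac{1}{5 - 2} \right)},-7 \right)} = 49 \left(-139\right) + \left(4 - 2 \left(- \frac{4}{9} + \frac{1}{9 \left(5 - 2\right)}\right)\right) = -6811 + \left(4 - 2 \left(- \frac{4}{9} + \frac{1}{9 \cdot 3}\right)\right) = -6811 + \left(4 - 2 \left(- \frac{4}{9} + \frac{1}{9} \cdot \frac{1}{3}\right)\right) = -6811 + \left(4 - 2 \left(- \frac{4}{9} + \frac{1}{27}\right)\right) = -6811 + \left(4 - - \frac{22}{27}\right) = -6811 + \left(4 + \frac{22}{27}\right) = -6811 + \frac{130}{27} = - \frac{183767}{27}$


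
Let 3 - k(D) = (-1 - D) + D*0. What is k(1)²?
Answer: 25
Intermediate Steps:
k(D) = 4 + D (k(D) = 3 - ((-1 - D) + D*0) = 3 - ((-1 - D) + 0) = 3 - (-1 - D) = 3 + (1 + D) = 4 + D)
k(1)² = (4 + 1)² = 5² = 25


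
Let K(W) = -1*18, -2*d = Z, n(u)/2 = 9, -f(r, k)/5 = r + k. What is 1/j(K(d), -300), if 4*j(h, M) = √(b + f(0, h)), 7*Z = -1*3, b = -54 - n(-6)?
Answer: 2*√2/3 ≈ 0.94281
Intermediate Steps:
f(r, k) = -5*k - 5*r (f(r, k) = -5*(r + k) = -5*(k + r) = -5*k - 5*r)
n(u) = 18 (n(u) = 2*9 = 18)
b = -72 (b = -54 - 1*18 = -54 - 18 = -72)
Z = -3/7 (Z = (-1*3)/7 = (⅐)*(-3) = -3/7 ≈ -0.42857)
d = 3/14 (d = -½*(-3/7) = 3/14 ≈ 0.21429)
K(W) = -18
j(h, M) = √(-72 - 5*h)/4 (j(h, M) = √(-72 + (-5*h - 5*0))/4 = √(-72 + (-5*h + 0))/4 = √(-72 - 5*h)/4)
1/j(K(d), -300) = 1/(√(-72 - 5*(-18))/4) = 1/(√(-72 + 90)/4) = 1/(√18/4) = 1/((3*√2)/4) = 1/(3*√2/4) = 2*√2/3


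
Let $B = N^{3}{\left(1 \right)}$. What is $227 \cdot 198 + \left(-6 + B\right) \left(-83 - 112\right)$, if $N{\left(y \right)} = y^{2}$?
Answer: $45921$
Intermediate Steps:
$B = 1$ ($B = \left(1^{2}\right)^{3} = 1^{3} = 1$)
$227 \cdot 198 + \left(-6 + B\right) \left(-83 - 112\right) = 227 \cdot 198 + \left(-6 + 1\right) \left(-83 - 112\right) = 44946 - -975 = 44946 + 975 = 45921$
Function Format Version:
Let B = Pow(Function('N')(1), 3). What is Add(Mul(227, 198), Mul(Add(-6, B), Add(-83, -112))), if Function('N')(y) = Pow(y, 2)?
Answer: 45921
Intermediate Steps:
B = 1 (B = Pow(Pow(1, 2), 3) = Pow(1, 3) = 1)
Add(Mul(227, 198), Mul(Add(-6, B), Add(-83, -112))) = Add(Mul(227, 198), Mul(Add(-6, 1), Add(-83, -112))) = Add(44946, Mul(-5, -195)) = Add(44946, 975) = 45921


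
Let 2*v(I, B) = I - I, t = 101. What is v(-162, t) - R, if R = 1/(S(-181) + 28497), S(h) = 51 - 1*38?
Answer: -1/28510 ≈ -3.5075e-5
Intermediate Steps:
S(h) = 13 (S(h) = 51 - 38 = 13)
v(I, B) = 0 (v(I, B) = (I - I)/2 = (½)*0 = 0)
R = 1/28510 (R = 1/(13 + 28497) = 1/28510 ≈ 3.5075e-5)
v(-162, t) - R = 0 - 1*1/28510 = 0 - 1/28510 = -1/28510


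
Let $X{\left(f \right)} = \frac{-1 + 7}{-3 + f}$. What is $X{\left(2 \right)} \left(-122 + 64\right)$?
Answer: $348$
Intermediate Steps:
$X{\left(f \right)} = \frac{6}{-3 + f}$
$X{\left(2 \right)} \left(-122 + 64\right) = \frac{6}{-3 + 2} \left(-122 + 64\right) = \frac{6}{-1} \left(-58\right) = 6 \left(-1\right) \left(-58\right) = \left(-6\right) \left(-58\right) = 348$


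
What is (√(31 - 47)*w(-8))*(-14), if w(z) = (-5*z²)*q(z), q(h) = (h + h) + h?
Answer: -430080*I ≈ -4.3008e+5*I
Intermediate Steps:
q(h) = 3*h (q(h) = 2*h + h = 3*h)
w(z) = -15*z³ (w(z) = (-5*z²)*(3*z) = -15*z³)
(√(31 - 47)*w(-8))*(-14) = (√(31 - 47)*(-15*(-8)³))*(-14) = (√(-16)*(-15*(-512)))*(-14) = ((4*I)*7680)*(-14) = (30720*I)*(-14) = -430080*I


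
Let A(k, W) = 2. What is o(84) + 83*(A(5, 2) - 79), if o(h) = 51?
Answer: -6340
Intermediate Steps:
o(84) + 83*(A(5, 2) - 79) = 51 + 83*(2 - 79) = 51 + 83*(-77) = 51 - 6391 = -6340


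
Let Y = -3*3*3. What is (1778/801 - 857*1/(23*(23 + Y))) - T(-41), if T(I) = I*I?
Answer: -123026219/73692 ≈ -1669.5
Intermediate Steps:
Y = -27 (Y = -9*3 = -27)
T(I) = I²
(1778/801 - 857*1/(23*(23 + Y))) - T(-41) = (1778/801 - 857*1/(23*(23 - 27))) - 1*(-41)² = (1778*(1/801) - 857/(23*(-4))) - 1*1681 = (1778/801 - 857/(-92)) - 1681 = (1778/801 - 857*(-1/92)) - 1681 = (1778/801 + 857/92) - 1681 = 850033/73692 - 1681 = -123026219/73692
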